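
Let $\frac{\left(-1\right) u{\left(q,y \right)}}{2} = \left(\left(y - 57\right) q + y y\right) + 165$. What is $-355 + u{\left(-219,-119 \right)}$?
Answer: $-106095$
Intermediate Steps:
$u{\left(q,y \right)} = -330 - 2 y^{2} - 2 q \left(-57 + y\right)$ ($u{\left(q,y \right)} = - 2 \left(\left(\left(y - 57\right) q + y y\right) + 165\right) = - 2 \left(\left(\left(y - 57\right) q + y^{2}\right) + 165\right) = - 2 \left(\left(\left(-57 + y\right) q + y^{2}\right) + 165\right) = - 2 \left(\left(q \left(-57 + y\right) + y^{2}\right) + 165\right) = - 2 \left(\left(y^{2} + q \left(-57 + y\right)\right) + 165\right) = - 2 \left(165 + y^{2} + q \left(-57 + y\right)\right) = -330 - 2 y^{2} - 2 q \left(-57 + y\right)$)
$-355 + u{\left(-219,-119 \right)} = -355 - \left(25296 + 28322 + 52122\right) = -355 - 105740 = -106095$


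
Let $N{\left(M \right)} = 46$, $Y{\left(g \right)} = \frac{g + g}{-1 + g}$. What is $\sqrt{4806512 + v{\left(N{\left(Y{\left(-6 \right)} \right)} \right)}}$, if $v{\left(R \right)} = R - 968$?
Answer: $\sqrt{4805590} \approx 2192.2$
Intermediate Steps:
$Y{\left(g \right)} = \frac{2 g}{-1 + g}$
$v{\left(R \right)} = -968 + R$ ($v{\left(R \right)} = R - 968 = -968 + R$)
$\sqrt{4806512 + v{\left(N{\left(Y{\left(-6 \right)} \right)} \right)}} = \sqrt{4806512 + \left(-968 + 46\right)} = \sqrt{4806512 - 922} = \sqrt{4805590}$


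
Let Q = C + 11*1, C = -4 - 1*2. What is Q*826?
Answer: 4130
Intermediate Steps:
C = -6 (C = -4 - 2 = -6)
Q = 5 (Q = -6 + 11*1 = -6 + 11 = 5)
Q*826 = 5*826 = 4130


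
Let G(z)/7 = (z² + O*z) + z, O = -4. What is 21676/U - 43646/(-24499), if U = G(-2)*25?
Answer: 303710412/21436625 ≈ 14.168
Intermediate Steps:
G(z) = -21*z + 7*z² (G(z) = 7*((z² - 4*z) + z) = 7*(z² - 3*z) = -21*z + 7*z²)
U = 1750 (U = (7*(-2)*(-3 - 2))*25 = (7*(-2)*(-5))*25 = 70*25 = 1750)
21676/U - 43646/(-24499) = 21676/1750 - 43646/(-24499) = 21676*(1/1750) - 43646*(-1/24499) = 10838/875 + 43646/24499 = 303710412/21436625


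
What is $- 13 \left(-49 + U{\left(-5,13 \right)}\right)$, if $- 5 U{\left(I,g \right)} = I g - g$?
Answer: $\frac{2171}{5} \approx 434.2$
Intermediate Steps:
$U{\left(I,g \right)} = \frac{g}{5} - \frac{I g}{5}$ ($U{\left(I,g \right)} = - \frac{I g - g}{5} = - \frac{- g + I g}{5} = \frac{g}{5} - \frac{I g}{5}$)
$- 13 \left(-49 + U{\left(-5,13 \right)}\right) = - 13 \left(-49 + \frac{1}{5} \cdot 13 \left(1 - -5\right)\right) = - 13 \left(-49 + \frac{1}{5} \cdot 13 \left(1 + 5\right)\right) = - 13 \left(-49 + \frac{1}{5} \cdot 13 \cdot 6\right) = - 13 \left(-49 + \frac{78}{5}\right) = \left(-13\right) \left(- \frac{167}{5}\right) = \frac{2171}{5}$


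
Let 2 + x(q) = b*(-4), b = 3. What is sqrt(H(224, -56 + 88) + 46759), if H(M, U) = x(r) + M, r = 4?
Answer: sqrt(46969) ≈ 216.72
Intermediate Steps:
x(q) = -14 (x(q) = -2 + 3*(-4) = -2 - 12 = -14)
H(M, U) = -14 + M
sqrt(H(224, -56 + 88) + 46759) = sqrt((-14 + 224) + 46759) = sqrt(210 + 46759) = sqrt(46969)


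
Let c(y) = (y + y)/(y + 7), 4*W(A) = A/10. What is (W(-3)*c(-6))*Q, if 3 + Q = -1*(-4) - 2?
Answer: -9/10 ≈ -0.90000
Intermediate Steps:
W(A) = A/40 (W(A) = (A/10)/4 = A/40)
Q = -1 (Q = -3 + (-1*(-4) - 2) = -3 + (4 - 2) = -3 + 2 = -1)
c(y) = 2*y/(7 + y) (c(y) = (2*y)/(7 + y) = 2*y/(7 + y))
(W(-3)*c(-6))*Q = (((1/40)*(-3))*(2*(-6)/(7 - 6)))*(-1) = -3*(-6)/(20*1)*(-1) = -3*(-6)/20*(-1) = -3/40*(-12)*(-1) = (9/10)*(-1) = -9/10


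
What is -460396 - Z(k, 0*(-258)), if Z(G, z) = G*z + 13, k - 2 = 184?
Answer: -460409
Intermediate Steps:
k = 186 (k = 2 + 184 = 186)
Z(G, z) = 13 + G*z
-460396 - Z(k, 0*(-258)) = -460396 - (13 + 186*(0*(-258))) = -460396 - (13 + 186*0) = -460396 - (13 + 0) = -460396 - 1*13 = -460396 - 13 = -460409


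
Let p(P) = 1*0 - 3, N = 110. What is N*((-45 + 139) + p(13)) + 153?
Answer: 10163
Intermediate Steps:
p(P) = -3 (p(P) = 0 - 3 = -3)
N*((-45 + 139) + p(13)) + 153 = 110*((-45 + 139) - 3) + 153 = 110*(94 - 3) + 153 = 110*91 + 153 = 10010 + 153 = 10163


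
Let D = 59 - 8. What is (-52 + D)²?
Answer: 1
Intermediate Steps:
D = 51
(-52 + D)² = (-52 + 51)² = (-1)² = 1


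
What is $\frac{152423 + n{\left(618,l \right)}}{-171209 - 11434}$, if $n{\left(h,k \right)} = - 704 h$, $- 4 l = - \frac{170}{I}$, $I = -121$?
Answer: $\frac{282649}{182643} \approx 1.5475$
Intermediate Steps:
$l = - \frac{85}{242}$ ($l = - \frac{\left(-170\right) \frac{1}{-121}}{4} = - \frac{\left(-170\right) \left(- \frac{1}{121}\right)}{4} = \left(- \frac{1}{4}\right) \frac{170}{121} = - \frac{85}{242} \approx -0.35124$)
$\frac{152423 + n{\left(618,l \right)}}{-171209 - 11434} = \frac{152423 - 435072}{-171209 - 11434} = \frac{152423 - 435072}{-182643} = \left(-282649\right) \left(- \frac{1}{182643}\right) = \frac{282649}{182643}$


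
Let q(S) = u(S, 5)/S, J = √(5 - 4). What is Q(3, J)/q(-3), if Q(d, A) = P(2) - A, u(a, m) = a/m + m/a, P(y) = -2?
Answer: -135/34 ≈ -3.9706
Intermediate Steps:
J = 1 (J = √1 = 1)
Q(d, A) = -2 - A
q(S) = (5/S + S/5)/S (q(S) = (S/5 + 5/S)/S = (5/S + S/5)/S)
Q(3, J)/q(-3) = (-2 - 1*1)/(⅕ + 5/(-3)²) = (-2 - 1)/(⅕ + 5*(⅑)) = -3/(⅕ + 5/9) = -3/(34/45) = (45/34)*(-3) = -135/34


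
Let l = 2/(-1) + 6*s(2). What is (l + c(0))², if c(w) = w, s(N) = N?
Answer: 100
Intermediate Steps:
l = 10 (l = 2/(-1) + 6*2 = 2*(-1) + 12 = -2 + 12 = 10)
(l + c(0))² = (10 + 0)² = 10² = 100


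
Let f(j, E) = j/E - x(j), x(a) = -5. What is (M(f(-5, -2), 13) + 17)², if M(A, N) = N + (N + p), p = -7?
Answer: 1296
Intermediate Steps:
f(j, E) = 5 + j/E (f(j, E) = j/E - 1*(-5) = j/E + 5 = 5 + j/E)
M(A, N) = -7 + 2*N (M(A, N) = N + (N - 7) = N + (-7 + N) = -7 + 2*N)
(M(f(-5, -2), 13) + 17)² = ((-7 + 2*13) + 17)² = ((-7 + 26) + 17)² = (19 + 17)² = 36² = 1296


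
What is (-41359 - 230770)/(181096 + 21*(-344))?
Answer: -272129/173872 ≈ -1.5651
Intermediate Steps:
(-41359 - 230770)/(181096 + 21*(-344)) = -272129/(181096 - 7224) = -272129/173872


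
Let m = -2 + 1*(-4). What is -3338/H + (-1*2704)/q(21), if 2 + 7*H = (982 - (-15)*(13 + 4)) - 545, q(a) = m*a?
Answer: -89863/7245 ≈ -12.403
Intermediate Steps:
m = -6 (m = -2 - 4 = -6)
q(a) = -6*a
H = 690/7 (H = -2/7 + ((982 - (-15)*(13 + 4)) - 545)/7 = -2/7 + ((982 - (-15)*17) - 545)/7 = -2/7 + ((982 - 1*(-255)) - 545)/7 = -2/7 + ((982 + 255) - 545)/7 = -2/7 + (1237 - 545)/7 = -2/7 + (1/7)*692 = -2/7 + 692/7 = 690/7 ≈ 98.571)
-3338/H + (-1*2704)/q(21) = -3338/690/7 + (-1*2704)/((-6*21)) = -3338*7/690 - 2704/(-126) = -11683/345 - 2704*(-1/126) = -11683/345 + 1352/63 = -89863/7245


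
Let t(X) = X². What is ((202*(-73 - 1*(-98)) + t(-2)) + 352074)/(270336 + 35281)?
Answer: 357128/305617 ≈ 1.1685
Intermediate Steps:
((202*(-73 - 1*(-98)) + t(-2)) + 352074)/(270336 + 35281) = ((202*(-73 - 1*(-98)) + (-2)²) + 352074)/(270336 + 35281) = ((202*(-73 + 98) + 4) + 352074)/305617 = ((202*25 + 4) + 352074)*(1/305617) = ((5050 + 4) + 352074)*(1/305617) = (5054 + 352074)*(1/305617) = 357128*(1/305617) = 357128/305617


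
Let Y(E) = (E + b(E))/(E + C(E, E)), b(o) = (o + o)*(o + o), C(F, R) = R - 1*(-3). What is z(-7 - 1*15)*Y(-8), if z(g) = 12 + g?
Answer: 2480/13 ≈ 190.77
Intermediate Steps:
C(F, R) = 3 + R (C(F, R) = R + 3 = 3 + R)
b(o) = 4*o**2 (b(o) = (2*o)*(2*o) = 4*o**2)
Y(E) = (E + 4*E**2)/(3 + 2*E) (Y(E) = (E + 4*E**2)/(E + (3 + E)) = (E + 4*E**2)/(3 + 2*E))
z(-7 - 1*15)*Y(-8) = (12 + (-7 - 1*15))*(-8*(1 + 4*(-8))/(3 + 2*(-8))) = (12 + (-7 - 15))*(-8*(1 - 32)/(3 - 16)) = (12 - 22)*(-8*(-31)/(-13)) = -(-80)*(-1)*(-31)/13 = -10*(-248/13) = 2480/13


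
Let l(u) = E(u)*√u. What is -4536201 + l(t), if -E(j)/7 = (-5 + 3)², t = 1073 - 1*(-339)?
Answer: -4536201 - 56*√353 ≈ -4.5373e+6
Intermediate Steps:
t = 1412 (t = 1073 + 339 = 1412)
E(j) = -28 (E(j) = -7*(-5 + 3)² = -7*(-2)² = -7*4 = -28)
l(u) = -28*√u
-4536201 + l(t) = -4536201 - 56*√353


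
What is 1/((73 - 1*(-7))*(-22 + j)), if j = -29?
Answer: -1/4080 ≈ -0.00024510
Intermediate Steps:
1/((73 - 1*(-7))*(-22 + j)) = 1/((73 - 1*(-7))*(-22 - 29)) = 1/((73 + 7)*(-51)) = 1/(80*(-51)) = 1/(-4080) = -1/4080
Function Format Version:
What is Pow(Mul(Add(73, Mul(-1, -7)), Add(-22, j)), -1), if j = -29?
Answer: Rational(-1, 4080) ≈ -0.00024510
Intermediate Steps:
Pow(Mul(Add(73, Mul(-1, -7)), Add(-22, j)), -1) = Pow(Mul(Add(73, Mul(-1, -7)), Add(-22, -29)), -1) = Pow(Mul(Add(73, 7), -51), -1) = Pow(Mul(80, -51), -1) = Pow(-4080, -1) = Rational(-1, 4080)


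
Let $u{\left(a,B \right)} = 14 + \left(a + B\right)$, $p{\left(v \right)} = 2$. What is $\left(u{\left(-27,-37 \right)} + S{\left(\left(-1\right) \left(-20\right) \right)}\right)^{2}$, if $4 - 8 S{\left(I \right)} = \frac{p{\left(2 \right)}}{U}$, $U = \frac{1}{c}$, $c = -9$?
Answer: $\frac{35721}{16} \approx 2232.6$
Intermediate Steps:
$U = - \frac{1}{9}$ ($U = \frac{1}{-9} = - \frac{1}{9} \approx -0.11111$)
$u{\left(a,B \right)} = 14 + B + a$ ($u{\left(a,B \right)} = 14 + \left(B + a\right) = 14 + B + a$)
$S{\left(I \right)} = \frac{11}{4}$ ($S{\left(I \right)} = \frac{1}{2} - \frac{2 \frac{1}{- \frac{1}{9}}}{8} = \frac{1}{2} - \frac{2 \left(-9\right)}{8} = \frac{1}{2} - - \frac{9}{4} = \frac{1}{2} + \frac{9}{4} = \frac{11}{4}$)
$\left(u{\left(-27,-37 \right)} + S{\left(\left(-1\right) \left(-20\right) \right)}\right)^{2} = \left(\left(14 - 37 - 27\right) + \frac{11}{4}\right)^{2} = \left(-50 + \frac{11}{4}\right)^{2} = \left(- \frac{189}{4}\right)^{2} = \frac{35721}{16}$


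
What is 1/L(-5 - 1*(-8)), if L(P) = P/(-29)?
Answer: -29/3 ≈ -9.6667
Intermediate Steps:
L(P) = -P/29 (L(P) = P*(-1/29) = -P/29)
1/L(-5 - 1*(-8)) = 1/(-(-5 - 1*(-8))/29) = 1/(-(-5 + 8)/29) = 1/(-1/29*3) = 1/(-3/29) = -29/3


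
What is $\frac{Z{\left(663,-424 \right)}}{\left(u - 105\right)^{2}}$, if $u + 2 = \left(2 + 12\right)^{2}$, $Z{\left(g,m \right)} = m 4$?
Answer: $- \frac{1696}{7921} \approx -0.21411$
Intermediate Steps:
$Z{\left(g,m \right)} = 4 m$
$u = 194$ ($u = -2 + \left(2 + 12\right)^{2} = -2 + 14^{2} = -2 + 196 = 194$)
$\frac{Z{\left(663,-424 \right)}}{\left(u - 105\right)^{2}} = \frac{4 \left(-424\right)}{\left(194 - 105\right)^{2}} = - \frac{1696}{\left(194 - 105\right)^{2}} = - \frac{1696}{89^{2}} = - \frac{1696}{7921}$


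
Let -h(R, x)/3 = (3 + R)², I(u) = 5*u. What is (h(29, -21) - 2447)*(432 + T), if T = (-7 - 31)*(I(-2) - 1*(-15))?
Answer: -1335598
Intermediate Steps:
h(R, x) = -3*(3 + R)²
T = -190 (T = (-7 - 31)*(5*(-2) - 1*(-15)) = -38*(-10 + 15) = -38*5 = -190)
(h(29, -21) - 2447)*(432 + T) = (-3*(3 + 29)² - 2447)*(432 - 190) = (-3*32² - 2447)*242 = (-3*1024 - 2447)*242 = (-3072 - 2447)*242 = -5519*242 = -1335598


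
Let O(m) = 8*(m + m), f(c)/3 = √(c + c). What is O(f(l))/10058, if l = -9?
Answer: 72*I*√2/5029 ≈ 0.020247*I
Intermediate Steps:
f(c) = 3*√2*√c (f(c) = 3*√(c + c) = 3*√(2*c) = 3*(√2*√c) = 3*√2*√c)
O(m) = 16*m (O(m) = 8*(2*m) = 16*m)
O(f(l))/10058 = (16*(3*√2*√(-9)))/10058 = (16*(3*√2*(3*I)))*(1/10058) = (16*(9*I*√2))*(1/10058) = (144*I*√2)*(1/10058) = 72*I*√2/5029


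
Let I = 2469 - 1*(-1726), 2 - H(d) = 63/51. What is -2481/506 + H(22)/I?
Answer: -176925937/36085390 ≈ -4.9030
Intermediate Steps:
H(d) = 13/17 (H(d) = 2 - 63/51 = 2 - 1*21/17 = 2 - 21/17 = 13/17)
I = 4195 (I = 2469 + 1726 = 4195)
-2481/506 + H(22)/I = -2481/506 + (13/17)/4195 = -2481*1/506 + (13/17)*(1/4195) = -2481/506 + 13/71315 = -176925937/36085390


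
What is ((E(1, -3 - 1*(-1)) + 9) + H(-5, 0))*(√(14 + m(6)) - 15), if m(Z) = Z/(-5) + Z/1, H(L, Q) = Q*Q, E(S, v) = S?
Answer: -150 + 2*√470 ≈ -106.64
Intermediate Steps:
H(L, Q) = Q²
m(Z) = 4*Z/5 (m(Z) = Z*(-⅕) + Z*1 = -Z/5 + Z = 4*Z/5)
((E(1, -3 - 1*(-1)) + 9) + H(-5, 0))*(√(14 + m(6)) - 15) = ((1 + 9) + 0²)*(√(14 + (⅘)*6) - 15) = (10 + 0)*(√(14 + 24/5) - 15) = 10*(√(94/5) - 15) = 10*(√470/5 - 15) = 10*(-15 + √470/5) = -150 + 2*√470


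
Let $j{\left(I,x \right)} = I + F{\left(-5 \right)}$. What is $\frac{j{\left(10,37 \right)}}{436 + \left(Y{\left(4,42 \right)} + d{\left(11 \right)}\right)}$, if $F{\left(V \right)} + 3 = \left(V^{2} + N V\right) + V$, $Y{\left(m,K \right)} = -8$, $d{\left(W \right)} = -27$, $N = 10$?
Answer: $- \frac{23}{401} \approx -0.057357$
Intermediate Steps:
$F{\left(V \right)} = -3 + V^{2} + 11 V$ ($F{\left(V \right)} = -3 + \left(\left(V^{2} + 10 V\right) + V\right) = -3 + \left(V^{2} + 11 V\right) = -3 + V^{2} + 11 V$)
$j{\left(I,x \right)} = -33 + I$ ($j{\left(I,x \right)} = I + \left(-3 + \left(-5\right)^{2} + 11 \left(-5\right)\right) = I - 33 = -33 + I$)
$\frac{j{\left(10,37 \right)}}{436 + \left(Y{\left(4,42 \right)} + d{\left(11 \right)}\right)} = \frac{-33 + 10}{436 - 35} = - \frac{23}{436 - 35} = - \frac{23}{401}$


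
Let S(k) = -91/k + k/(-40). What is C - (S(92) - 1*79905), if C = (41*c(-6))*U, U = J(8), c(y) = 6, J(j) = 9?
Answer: 37776253/460 ≈ 82122.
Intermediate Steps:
U = 9
S(k) = -91/k - k/40 (S(k) = -91/k + k*(-1/40) = -91/k - k/40)
C = 2214 (C = (41*6)*9 = 246*9 = 2214)
C - (S(92) - 1*79905) = 2214 - ((-91/92 - 1/40*92) - 1*79905) = 2214 - ((-91*1/92 - 23/10) - 79905) = 2214 - ((-91/92 - 23/10) - 79905) = 2214 - (-1513/460 - 79905) = 2214 - 1*(-36757813/460) = 2214 + 36757813/460 = 37776253/460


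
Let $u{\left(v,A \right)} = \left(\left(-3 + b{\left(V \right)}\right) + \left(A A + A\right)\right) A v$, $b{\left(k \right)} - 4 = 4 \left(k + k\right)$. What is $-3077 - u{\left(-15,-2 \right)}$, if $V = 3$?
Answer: $-3887$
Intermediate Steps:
$b{\left(k \right)} = 4 + 8 k$ ($b{\left(k \right)} = 4 + 4 \left(k + k\right) = 4 + 4 \cdot 2 k = 4 + 8 k$)
$u{\left(v,A \right)} = A v \left(25 + A + A^{2}\right)$ ($u{\left(v,A \right)} = \left(\left(-3 + \left(4 + 8 \cdot 3\right)\right) + \left(A A + A\right)\right) A v = \left(\left(-3 + \left(4 + 24\right)\right) + \left(A^{2} + A\right)\right) A v = \left(\left(-3 + 28\right) + \left(A + A^{2}\right)\right) A v = \left(25 + \left(A + A^{2}\right)\right) A v = \left(25 + A + A^{2}\right) A v = A \left(25 + A + A^{2}\right) v = A v \left(25 + A + A^{2}\right)$)
$-3077 - u{\left(-15,-2 \right)} = -3077 - \left(-2\right) \left(-15\right) \left(25 - 2 + \left(-2\right)^{2}\right) = -3077 - \left(-2\right) \left(-15\right) \left(25 - 2 + 4\right) = -3077 - \left(-2\right) \left(-15\right) 27 = -3077 - 810 = -3887$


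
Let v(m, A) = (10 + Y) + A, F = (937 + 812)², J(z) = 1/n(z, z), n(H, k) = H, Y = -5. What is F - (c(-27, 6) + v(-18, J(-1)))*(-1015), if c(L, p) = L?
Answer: 3035656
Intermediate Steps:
J(z) = 1/z
F = 3059001 (F = 1749² = 3059001)
v(m, A) = 5 + A (v(m, A) = (10 - 5) + A = 5 + A)
F - (c(-27, 6) + v(-18, J(-1)))*(-1015) = 3059001 - (-27 + (5 + 1/(-1)))*(-1015) = 3059001 - (-27 + (5 - 1))*(-1015) = 3059001 - (-27 + 4)*(-1015) = 3059001 - (-23)*(-1015) = 3059001 - 1*23345 = 3059001 - 23345 = 3035656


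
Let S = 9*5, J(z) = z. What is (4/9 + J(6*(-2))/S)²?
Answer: 64/2025 ≈ 0.031605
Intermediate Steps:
S = 45
(4/9 + J(6*(-2))/S)² = (4/9 + (6*(-2))/45)² = (4*(⅑) - 12*1/45)² = (4/9 - 4/15)² = (8/45)² = 64/2025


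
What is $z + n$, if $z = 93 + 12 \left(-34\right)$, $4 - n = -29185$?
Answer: $28874$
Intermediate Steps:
$n = 29189$ ($n = 4 - -29185 = 4 + 29185 = 29189$)
$z = -315$ ($z = 93 - 408 = -315$)
$z + n = -315 + 29189 = 28874$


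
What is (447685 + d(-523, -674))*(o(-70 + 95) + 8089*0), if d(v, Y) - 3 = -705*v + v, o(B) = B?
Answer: 20397000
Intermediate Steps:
d(v, Y) = 3 - 704*v (d(v, Y) = 3 + (-705*v + v) = 3 - 704*v)
(447685 + d(-523, -674))*(o(-70 + 95) + 8089*0) = (447685 + (3 - 704*(-523)))*((-70 + 95) + 8089*0) = (447685 + (3 + 368192))*(25 + 0) = (447685 + 368195)*25 = 815880*25 = 20397000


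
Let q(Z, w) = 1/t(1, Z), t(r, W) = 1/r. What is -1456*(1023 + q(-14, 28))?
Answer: -1490944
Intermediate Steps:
q(Z, w) = 1 (q(Z, w) = 1/(1/1) = 1/1 = 1)
-1456*(1023 + q(-14, 28)) = -1456*(1023 + 1) = -1456*1024 = -1490944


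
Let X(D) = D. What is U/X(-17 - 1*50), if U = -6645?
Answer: 6645/67 ≈ 99.179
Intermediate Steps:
U/X(-17 - 1*50) = -6645/(-17 - 1*50) = -6645/(-17 - 50) = -6645/(-67) = -6645*(-1/67) = 6645/67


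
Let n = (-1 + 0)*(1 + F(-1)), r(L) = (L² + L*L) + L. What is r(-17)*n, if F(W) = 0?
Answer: -561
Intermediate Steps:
r(L) = L + 2*L² (r(L) = (L² + L²) + L = 2*L² + L = L + 2*L²)
n = -1 (n = (-1 + 0)*(1 + 0) = -1*1 = -1)
r(-17)*n = -17*(1 + 2*(-17))*(-1) = -17*(1 - 34)*(-1) = -17*(-33)*(-1) = 561*(-1) = -561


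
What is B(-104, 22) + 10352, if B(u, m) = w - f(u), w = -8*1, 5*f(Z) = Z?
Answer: 51824/5 ≈ 10365.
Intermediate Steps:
f(Z) = Z/5
w = -8
B(u, m) = -8 - u/5
B(-104, 22) + 10352 = (-8 - ⅕*(-104)) + 10352 = (-8 + 104/5) + 10352 = 64/5 + 10352 = 51824/5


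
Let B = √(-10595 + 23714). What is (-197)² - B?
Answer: 38809 - √13119 ≈ 38694.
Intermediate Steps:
B = √13119 ≈ 114.54
(-197)² - B = (-197)² - √13119 = 38809 - √13119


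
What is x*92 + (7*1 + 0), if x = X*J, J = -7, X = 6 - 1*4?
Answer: -1281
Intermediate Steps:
X = 2 (X = 6 - 4 = 2)
x = -14 (x = 2*(-7) = -14)
x*92 + (7*1 + 0) = -14*92 + (7*1 + 0) = -1288 + (7 + 0) = -1288 + 7 = -1281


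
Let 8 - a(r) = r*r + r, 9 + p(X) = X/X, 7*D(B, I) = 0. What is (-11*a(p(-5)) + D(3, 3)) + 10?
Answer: 538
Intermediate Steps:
D(B, I) = 0 (D(B, I) = (1/7)*0 = 0)
p(X) = -8 (p(X) = -9 + X/X = -9 + 1 = -8)
a(r) = 8 - r - r**2 (a(r) = 8 - (r*r + r) = 8 - (r**2 + r) = 8 - (r + r**2) = 8 + (-r - r**2) = 8 - r - r**2)
(-11*a(p(-5)) + D(3, 3)) + 10 = (-11*(8 - 1*(-8) - 1*(-8)**2) + 0) + 10 = (-11*(8 + 8 - 1*64) + 0) + 10 = (-11*(8 + 8 - 64) + 0) + 10 = (-11*(-48) + 0) + 10 = (528 + 0) + 10 = 528 + 10 = 538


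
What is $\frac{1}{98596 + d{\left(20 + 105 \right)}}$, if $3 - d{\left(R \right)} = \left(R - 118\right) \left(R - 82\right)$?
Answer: $\frac{1}{98298} \approx 1.0173 \cdot 10^{-5}$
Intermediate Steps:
$d{\left(R \right)} = 3 - \left(-118 + R\right) \left(-82 + R\right)$ ($d{\left(R \right)} = 3 - \left(R - 118\right) \left(R - 82\right) = 3 - \left(-118 + R\right) \left(-82 + R\right)$)
$\frac{1}{98596 + d{\left(20 + 105 \right)}} = \frac{1}{98596 - \left(9673 + \left(20 + 105\right)^{2} - 200 \left(20 + 105\right)\right)} = \frac{1}{98596 - 298} = \frac{1}{98298}$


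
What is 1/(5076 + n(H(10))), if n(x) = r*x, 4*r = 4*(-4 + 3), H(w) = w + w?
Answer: 1/5056 ≈ 0.00019778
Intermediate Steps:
H(w) = 2*w
r = -1 (r = (4*(-4 + 3))/4 = (4*(-1))/4 = (¼)*(-4) = -1)
n(x) = -x
1/(5076 + n(H(10))) = 1/(5076 - 2*10) = 1/(5076 - 1*20) = 1/(5076 - 20) = 1/5056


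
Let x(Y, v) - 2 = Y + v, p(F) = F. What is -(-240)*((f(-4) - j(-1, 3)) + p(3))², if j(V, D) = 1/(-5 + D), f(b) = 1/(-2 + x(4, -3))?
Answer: 4860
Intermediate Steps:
x(Y, v) = 2 + Y + v (x(Y, v) = 2 + (Y + v) = 2 + Y + v)
f(b) = 1 (f(b) = 1/(-2 + (2 + 4 - 3)) = 1/(-2 + 3) = 1/1 = 1)
-(-240)*((f(-4) - j(-1, 3)) + p(3))² = -(-240)*((1 - 1/(-5 + 3)) + 3)² = -(-240)*((1 - 1/(-2)) + 3)² = -(-240)*((1 - 1*(-½)) + 3)² = -(-240)*((1 + ½) + 3)² = -(-240)*(3/2 + 3)² = -(-240)*(9/2)² = -(-240)*81/4 = -1*(-4860) = 4860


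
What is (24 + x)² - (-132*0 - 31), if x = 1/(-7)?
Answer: 29408/49 ≈ 600.16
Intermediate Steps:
x = -⅐ ≈ -0.14286
(24 + x)² - (-132*0 - 31) = (24 - ⅐)² - (-132*0 - 31) = (167/7)² - (-33*0 - 31) = 27889/49 - (0 - 31) = 27889/49 - 1*(-31) = 27889/49 + 31 = 29408/49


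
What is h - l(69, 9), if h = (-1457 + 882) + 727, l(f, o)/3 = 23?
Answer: 83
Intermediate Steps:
l(f, o) = 69 (l(f, o) = 3*23 = 69)
h = 152 (h = -575 + 727 = 152)
h - l(69, 9) = 152 - 1*69 = 152 - 69 = 83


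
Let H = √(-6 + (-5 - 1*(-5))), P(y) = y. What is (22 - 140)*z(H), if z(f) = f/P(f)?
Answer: -118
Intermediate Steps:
H = I*√6 (H = √(-6 + (-5 + 5)) = √(-6 + 0) = √(-6) = I*√6 ≈ 2.4495*I)
z(f) = 1 (z(f) = f/f = 1)
(22 - 140)*z(H) = (22 - 140)*1 = -118*1 = -118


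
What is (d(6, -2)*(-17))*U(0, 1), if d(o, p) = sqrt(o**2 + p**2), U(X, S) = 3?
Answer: -102*sqrt(10) ≈ -322.55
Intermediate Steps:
(d(6, -2)*(-17))*U(0, 1) = (sqrt(6**2 + (-2)**2)*(-17))*3 = (sqrt(36 + 4)*(-17))*3 = (sqrt(40)*(-17))*3 = ((2*sqrt(10))*(-17))*3 = -34*sqrt(10)*3 = -102*sqrt(10)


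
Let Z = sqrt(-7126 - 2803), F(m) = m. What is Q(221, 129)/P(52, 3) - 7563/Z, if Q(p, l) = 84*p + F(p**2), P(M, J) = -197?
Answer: -67405/197 + 7563*I*sqrt(9929)/9929 ≈ -342.16 + 75.9*I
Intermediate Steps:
Z = I*sqrt(9929) (Z = sqrt(-9929) = I*sqrt(9929) ≈ 99.644*I)
Q(p, l) = p**2 + 84*p (Q(p, l) = 84*p + p**2 = p**2 + 84*p)
Q(221, 129)/P(52, 3) - 7563/Z = (221*(84 + 221))/(-197) - 7563*(-I*sqrt(9929)/9929) = (221*305)*(-1/197) - (-7563)*I*sqrt(9929)/9929 = 67405*(-1/197) + 7563*I*sqrt(9929)/9929 = -67405/197 + 7563*I*sqrt(9929)/9929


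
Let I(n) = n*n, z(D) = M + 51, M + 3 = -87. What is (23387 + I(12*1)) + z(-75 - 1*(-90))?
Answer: 23492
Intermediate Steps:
M = -90 (M = -3 - 87 = -90)
z(D) = -39 (z(D) = -90 + 51 = -39)
I(n) = n**2
(23387 + I(12*1)) + z(-75 - 1*(-90)) = (23387 + (12*1)**2) - 39 = (23387 + 12**2) - 39 = (23387 + 144) - 39 = 23531 - 39 = 23492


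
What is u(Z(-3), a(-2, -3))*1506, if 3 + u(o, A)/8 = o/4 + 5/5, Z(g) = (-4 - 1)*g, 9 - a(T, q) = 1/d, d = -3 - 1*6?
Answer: 21084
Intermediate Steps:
d = -9 (d = -3 - 6 = -9)
a(T, q) = 82/9 (a(T, q) = 9 - 1/(-9) = 9 - 1*(-⅑) = 9 + ⅑ = 82/9)
Z(g) = -5*g
u(o, A) = -16 + 2*o (u(o, A) = -24 + 8*(o/4 + 5/5) = -24 + 8*(o*(¼) + 5*(⅕)) = -24 + 8*(o/4 + 1) = -24 + 8*(1 + o/4) = -24 + (8 + 2*o) = -16 + 2*o)
u(Z(-3), a(-2, -3))*1506 = (-16 + 2*(-5*(-3)))*1506 = (-16 + 2*15)*1506 = (-16 + 30)*1506 = 14*1506 = 21084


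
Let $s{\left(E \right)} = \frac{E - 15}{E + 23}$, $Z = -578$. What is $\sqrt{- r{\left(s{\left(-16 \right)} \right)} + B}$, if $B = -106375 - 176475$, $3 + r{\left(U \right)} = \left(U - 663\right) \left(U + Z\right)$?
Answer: $\frac{i \sqrt{32907247}}{7} \approx 819.5 i$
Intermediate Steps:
$s{\left(E \right)} = \frac{-15 + E}{23 + E}$
$r{\left(U \right)} = -3 + \left(-663 + U\right) \left(-578 + U\right)$ ($r{\left(U \right)} = -3 + \left(U - 663\right) \left(U - 578\right) = -3 + \left(-663 + U\right) \left(-578 + U\right)$)
$B = -282850$ ($B = -106375 - 176475 = -282850$)
$\sqrt{- r{\left(s{\left(-16 \right)} \right)} + B} = \sqrt{- (383211 + \left(\frac{-15 - 16}{23 - 16}\right)^{2} - 1241 \frac{-15 - 16}{23 - 16}) - 282850} = \sqrt{- (383211 + \left(\frac{1}{7} \left(-31\right)\right)^{2} - 1241 \cdot \frac{1}{7} \left(-31\right)) - 282850} = \sqrt{- (383211 + \left(- \frac{31}{7}\right)^{2} - - \frac{38471}{7}) - 282850} = \sqrt{- (383211 + \frac{961}{49} + \frac{38471}{7}) - 282850} = \sqrt{\left(-1\right) \frac{19047597}{49} - 282850} = \sqrt{- \frac{19047597}{49} - 282850} = \sqrt{- \frac{32907247}{49}} = \frac{i \sqrt{32907247}}{7}$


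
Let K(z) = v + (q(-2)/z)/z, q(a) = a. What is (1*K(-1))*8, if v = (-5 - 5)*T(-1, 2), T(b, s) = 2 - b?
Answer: -256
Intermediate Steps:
v = -30 (v = (-5 - 5)*(2 - 1*(-1)) = -10*(2 + 1) = -10*3 = -30)
K(z) = -30 - 2/z² (K(z) = -30 + (-2/z)/z = -30 - 2/z²)
(1*K(-1))*8 = (1*(-30 - 2/(-1)²))*8 = (1*(-30 - 2*1))*8 = (1*(-30 - 2))*8 = (1*(-32))*8 = -32*8 = -256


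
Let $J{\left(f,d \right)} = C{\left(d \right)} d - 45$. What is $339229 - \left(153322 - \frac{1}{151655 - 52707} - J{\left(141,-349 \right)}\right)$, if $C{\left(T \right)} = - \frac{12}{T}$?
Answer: $\frac{18389485801}{98948} \approx 1.8585 \cdot 10^{5}$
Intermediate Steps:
$J{\left(f,d \right)} = -57$ ($J{\left(f,d \right)} = - \frac{12}{d} d - 45 = -12 - 45 = -57$)
$339229 - \left(153322 - \frac{1}{151655 - 52707} - J{\left(141,-349 \right)}\right) = 339229 - \left(153379 - \frac{1}{151655 - 52707}\right) = 339229 - \left(153379 - \frac{1}{98948}\right) = 339229 + \left(\left(-57 + \frac{1}{98948}\right) - 153322\right) = 339229 - \frac{15176545291}{98948} = \frac{18389485801}{98948}$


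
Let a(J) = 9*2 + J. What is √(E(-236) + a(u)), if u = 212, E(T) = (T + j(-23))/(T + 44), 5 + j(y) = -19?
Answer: √33315/12 ≈ 15.210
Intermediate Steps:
j(y) = -24 (j(y) = -5 - 19 = -24)
E(T) = (-24 + T)/(44 + T) (E(T) = (T - 24)/(T + 44) = (-24 + T)/(44 + T))
a(J) = 18 + J
√(E(-236) + a(u)) = √((-24 - 236)/(44 - 236) + (18 + 212)) = √(-260/(-192) + 230) = √(-1/192*(-260) + 230) = √(65/48 + 230) = √(11105/48) = √33315/12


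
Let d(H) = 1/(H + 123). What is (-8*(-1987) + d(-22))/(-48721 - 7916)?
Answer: -1605497/5720337 ≈ -0.28066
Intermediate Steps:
d(H) = 1/(123 + H)
(-8*(-1987) + d(-22))/(-48721 - 7916) = (-8*(-1987) + 1/(123 - 22))/(-48721 - 7916) = (15896 + 1/101)/(-56637) = (15896 + 1/101)*(-1/56637) = (1605497/101)*(-1/56637) = -1605497/5720337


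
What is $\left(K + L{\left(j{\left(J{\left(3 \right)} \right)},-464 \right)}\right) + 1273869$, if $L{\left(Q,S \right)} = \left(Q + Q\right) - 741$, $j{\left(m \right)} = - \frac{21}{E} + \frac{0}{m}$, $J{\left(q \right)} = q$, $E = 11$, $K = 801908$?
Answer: $\frac{22825354}{11} \approx 2.075 \cdot 10^{6}$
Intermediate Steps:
$j{\left(m \right)} = - \frac{21}{11}$ ($j{\left(m \right)} = - \frac{21}{11} + \frac{0}{m} = \left(-21\right) \frac{1}{11} + 0 = - \frac{21}{11} + 0 = - \frac{21}{11}$)
$L{\left(Q,S \right)} = -741 + 2 Q$ ($L{\left(Q,S \right)} = 2 Q - 741 = -741 + 2 Q$)
$\left(K + L{\left(j{\left(J{\left(3 \right)} \right)},-464 \right)}\right) + 1273869 = \left(801908 + \left(-741 + 2 \left(- \frac{21}{11}\right)\right)\right) + 1273869 = \left(801908 - \frac{8193}{11}\right) + 1273869 = \frac{8812795}{11} + 1273869 = \frac{22825354}{11}$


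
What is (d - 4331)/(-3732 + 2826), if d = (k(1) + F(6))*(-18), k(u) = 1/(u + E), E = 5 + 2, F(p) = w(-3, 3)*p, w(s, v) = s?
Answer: 16037/3624 ≈ 4.4252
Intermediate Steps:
F(p) = -3*p
E = 7
k(u) = 1/(7 + u) (k(u) = 1/(u + 7) = 1/(7 + u))
d = 1287/4 (d = (1/(7 + 1) - 3*6)*(-18) = (1/8 - 18)*(-18) = -143/8*(-18) = 1287/4 ≈ 321.75)
(d - 4331)/(-3732 + 2826) = (1287/4 - 4331)/(-3732 + 2826) = -16037/4/(-906) = -16037/4*(-1/906) = 16037/3624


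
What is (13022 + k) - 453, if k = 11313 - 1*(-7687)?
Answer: 31569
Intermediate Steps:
k = 19000 (k = 11313 + 7687 = 19000)
(13022 + k) - 453 = (13022 + 19000) - 453 = 32022 - 453 = 31569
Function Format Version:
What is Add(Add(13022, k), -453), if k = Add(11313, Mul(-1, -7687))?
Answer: 31569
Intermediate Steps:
k = 19000 (k = Add(11313, 7687) = 19000)
Add(Add(13022, k), -453) = Add(Add(13022, 19000), -453) = Add(32022, -453) = 31569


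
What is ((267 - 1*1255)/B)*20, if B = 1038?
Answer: -9880/519 ≈ -19.037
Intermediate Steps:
((267 - 1*1255)/B)*20 = ((267 - 1*1255)/1038)*20 = ((267 - 1255)*(1/1038))*20 = -988*1/1038*20 = -494/519*20 = -9880/519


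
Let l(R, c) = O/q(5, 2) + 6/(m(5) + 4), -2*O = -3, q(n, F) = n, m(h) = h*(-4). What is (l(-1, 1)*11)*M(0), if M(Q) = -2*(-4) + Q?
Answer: -33/5 ≈ -6.6000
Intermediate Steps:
m(h) = -4*h
M(Q) = 8 + Q
O = 3/2 (O = -1/2*(-3) = 3/2 ≈ 1.5000)
l(R, c) = -3/40 (l(R, c) = (3/2)/5 + 6/(-4*5 + 4) = (3/2)*(1/5) + 6/(-20 + 4) = 3/10 + 6/(-16) = 3/10 + 6*(-1/16) = 3/10 - 3/8 = -3/40)
(l(-1, 1)*11)*M(0) = (-3/40*11)*(8 + 0) = -33/40*8 = -33/5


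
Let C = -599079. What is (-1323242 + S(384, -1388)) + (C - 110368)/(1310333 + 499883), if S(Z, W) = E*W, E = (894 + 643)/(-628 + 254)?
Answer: -446000383215005/338510392 ≈ -1.3175e+6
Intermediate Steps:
E = -1537/374 (E = 1537/(-374) = 1537*(-1/374) = -1537/374 ≈ -4.1096)
S(Z, W) = -1537*W/374
(-1323242 + S(384, -1388)) + (C - 110368)/(1310333 + 499883) = (-1323242 - 1537/374*(-1388)) + (-599079 - 110368)/(1310333 + 499883) = (-1323242 + 1066678/187) - 709447/1810216 = -246379576/187 - 709447*1/1810216 = -246379576/187 - 709447/1810216 = -446000383215005/338510392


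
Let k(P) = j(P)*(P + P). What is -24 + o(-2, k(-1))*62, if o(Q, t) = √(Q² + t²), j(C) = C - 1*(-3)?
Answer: -24 + 124*√5 ≈ 253.27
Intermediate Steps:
j(C) = 3 + C (j(C) = C + 3 = 3 + C)
k(P) = 2*P*(3 + P) (k(P) = (3 + P)*(P + P) = (3 + P)*(2*P) = 2*P*(3 + P))
-24 + o(-2, k(-1))*62 = -24 + √((-2)² + (2*(-1)*(3 - 1))²)*62 = -24 + √(4 + (2*(-1)*2)²)*62 = -24 + √(4 + (-4)²)*62 = -24 + √(4 + 16)*62 = -24 + √20*62 = -24 + (2*√5)*62 = -24 + 124*√5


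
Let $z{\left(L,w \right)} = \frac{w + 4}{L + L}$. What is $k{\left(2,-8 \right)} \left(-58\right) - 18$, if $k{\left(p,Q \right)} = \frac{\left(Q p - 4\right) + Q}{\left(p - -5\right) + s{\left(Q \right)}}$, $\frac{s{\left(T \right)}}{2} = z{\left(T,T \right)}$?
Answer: $\frac{2978}{15} \approx 198.53$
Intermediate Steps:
$z{\left(L,w \right)} = \frac{4 + w}{2 L}$
$s{\left(T \right)} = \frac{4 + T}{T}$ ($s{\left(T \right)} = 2 \frac{4 + T}{2 T} = \frac{4 + T}{T}$)
$k{\left(p,Q \right)} = \frac{-4 + Q + Q p}{5 + p + \frac{4 + Q}{Q}}$ ($k{\left(p,Q \right)} = \frac{\left(Q p - 4\right) + Q}{\left(p - -5\right) + \frac{4 + Q}{Q}} = \frac{\left(-4 + Q p\right) + Q}{\left(p + 5\right) + \frac{4 + Q}{Q}} = \frac{-4 + Q + Q p}{\left(5 + p\right) + \frac{4 + Q}{Q}} = \frac{-4 + Q + Q p}{5 + p + \frac{4 + Q}{Q}}$)
$k{\left(2,-8 \right)} \left(-58\right) - 18 = - \frac{8 \left(-4 - 8 - 16\right)}{4 - 8 - 8 \left(5 + 2\right)} \left(-58\right) - 18 = - \frac{8 \left(-4 - 8 - 16\right)}{4 - 8 - 56} \left(-58\right) - 18 = \left(-8\right) \frac{1}{4 - 8 - 56} \left(-28\right) \left(-58\right) - 18 = \left(-8\right) \frac{1}{-60} \left(-28\right) \left(-58\right) - 18 = \left(-8\right) \left(- \frac{1}{60}\right) \left(-28\right) \left(-58\right) - 18 = \left(- \frac{56}{15}\right) \left(-58\right) - 18 = \frac{3248}{15} - 18 = \frac{2978}{15}$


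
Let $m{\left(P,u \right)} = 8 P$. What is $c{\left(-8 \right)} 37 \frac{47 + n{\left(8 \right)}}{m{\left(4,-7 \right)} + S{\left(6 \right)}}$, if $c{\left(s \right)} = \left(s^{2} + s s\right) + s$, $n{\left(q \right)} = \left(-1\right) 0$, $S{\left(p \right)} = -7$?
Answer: $\frac{41736}{5} \approx 8347.2$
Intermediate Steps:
$n{\left(q \right)} = 0$
$c{\left(s \right)} = s + 2 s^{2}$ ($c{\left(s \right)} = \left(s^{2} + s^{2}\right) + s = 2 s^{2} + s = s + 2 s^{2}$)
$c{\left(-8 \right)} 37 \frac{47 + n{\left(8 \right)}}{m{\left(4,-7 \right)} + S{\left(6 \right)}} = - 8 \left(1 + 2 \left(-8\right)\right) 37 \frac{47 + 0}{8 \cdot 4 - 7} = - 8 \left(1 - 16\right) 37 \frac{47}{32 - 7} = \left(-8\right) \left(-15\right) 37 \cdot \frac{47}{25} = 120 \cdot 37 \cdot 47 \cdot \frac{1}{25} = 4440 \cdot \frac{47}{25} = \frac{41736}{5}$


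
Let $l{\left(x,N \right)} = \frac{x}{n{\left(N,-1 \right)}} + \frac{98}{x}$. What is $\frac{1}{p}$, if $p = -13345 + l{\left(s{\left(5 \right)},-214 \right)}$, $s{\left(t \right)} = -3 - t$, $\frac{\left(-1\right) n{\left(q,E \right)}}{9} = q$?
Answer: $- \frac{3852}{51452143} \approx -7.4866 \cdot 10^{-5}$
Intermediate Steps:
$n{\left(q,E \right)} = - 9 q$
$l{\left(x,N \right)} = \frac{98}{x} - \frac{x}{9 N}$ ($l{\left(x,N \right)} = \frac{x}{\left(-9\right) N} + \frac{98}{x} = x \left(- \frac{1}{9 N}\right) + \frac{98}{x} = - \frac{x}{9 N} + \frac{98}{x} = \frac{98}{x} - \frac{x}{9 N}$)
$p = - \frac{51452143}{3852}$ ($p = -13345 + \left(\frac{98}{-3 - 5} - \frac{-3 - 5}{9 \left(-214\right)}\right) = -13345 + \left(\frac{98}{-3 - 5} - \frac{1}{9} \left(-3 - 5\right) \left(- \frac{1}{214}\right)\right) = -13345 + \left(\frac{98}{-8} - \left(- \frac{8}{9}\right) \left(- \frac{1}{214}\right)\right) = -13345 + \left(98 \left(- \frac{1}{8}\right) - \frac{4}{963}\right) = -13345 - \frac{47203}{3852} = - \frac{51452143}{3852} \approx -13357.0$)
$\frac{1}{p} = \frac{1}{- \frac{51452143}{3852}} = - \frac{3852}{51452143}$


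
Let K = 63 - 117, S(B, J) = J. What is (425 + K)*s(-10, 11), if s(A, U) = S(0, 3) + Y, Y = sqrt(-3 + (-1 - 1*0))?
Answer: 1113 + 742*I ≈ 1113.0 + 742.0*I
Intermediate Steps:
K = -54
Y = 2*I (Y = sqrt(-3 + (-1 + 0)) = sqrt(-3 - 1) = sqrt(-4) = 2*I ≈ 2.0*I)
s(A, U) = 3 + 2*I
(425 + K)*s(-10, 11) = (425 - 54)*(3 + 2*I) = 371*(3 + 2*I) = 1113 + 742*I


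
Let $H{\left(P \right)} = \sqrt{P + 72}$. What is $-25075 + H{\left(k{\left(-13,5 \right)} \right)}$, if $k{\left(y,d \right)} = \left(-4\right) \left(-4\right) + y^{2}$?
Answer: $-25075 + \sqrt{257} \approx -25059.0$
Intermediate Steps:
$k{\left(y,d \right)} = 16 + y^{2}$
$H{\left(P \right)} = \sqrt{72 + P}$
$-25075 + H{\left(k{\left(-13,5 \right)} \right)} = -25075 + \sqrt{72 + \left(16 + \left(-13\right)^{2}\right)} = -25075 + \sqrt{72 + \left(16 + 169\right)} = -25075 + \sqrt{72 + 185} = -25075 + \sqrt{257}$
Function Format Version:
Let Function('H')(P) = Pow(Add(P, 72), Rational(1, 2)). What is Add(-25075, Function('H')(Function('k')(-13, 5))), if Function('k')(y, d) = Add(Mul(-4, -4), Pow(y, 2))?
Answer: Add(-25075, Pow(257, Rational(1, 2))) ≈ -25059.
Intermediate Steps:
Function('k')(y, d) = Add(16, Pow(y, 2))
Function('H')(P) = Pow(Add(72, P), Rational(1, 2))
Add(-25075, Function('H')(Function('k')(-13, 5))) = Add(-25075, Pow(Add(72, Add(16, Pow(-13, 2))), Rational(1, 2))) = Add(-25075, Pow(Add(72, Add(16, 169)), Rational(1, 2))) = Add(-25075, Pow(Add(72, 185), Rational(1, 2))) = Add(-25075, Pow(257, Rational(1, 2)))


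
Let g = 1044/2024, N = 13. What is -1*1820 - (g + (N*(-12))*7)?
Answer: -368629/506 ≈ -728.52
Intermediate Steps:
g = 261/506 (g = 1044*(1/2024) = 261/506 ≈ 0.51581)
-1*1820 - (g + (N*(-12))*7) = -1*1820 - (261/506 + (13*(-12))*7) = -1820 - (261/506 - 156*7) = -1820 - (261/506 - 1092) = -1820 - 1*(-552291/506) = -1820 + 552291/506 = -368629/506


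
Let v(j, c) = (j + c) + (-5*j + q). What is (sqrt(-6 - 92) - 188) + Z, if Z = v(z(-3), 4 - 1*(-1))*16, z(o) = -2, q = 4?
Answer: 84 + 7*I*sqrt(2) ≈ 84.0 + 9.8995*I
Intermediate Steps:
v(j, c) = 4 + c - 4*j (v(j, c) = (j + c) + (-5*j + 4) = (c + j) + (4 - 5*j) = 4 + c - 4*j)
Z = 272 (Z = (4 + (4 - 1*(-1)) - 4*(-2))*16 = (4 + (4 + 1) + 8)*16 = (4 + 5 + 8)*16 = 17*16 = 272)
(sqrt(-6 - 92) - 188) + Z = (sqrt(-6 - 92) - 188) + 272 = (sqrt(-98) - 188) + 272 = (7*I*sqrt(2) - 188) + 272 = (-188 + 7*I*sqrt(2)) + 272 = 84 + 7*I*sqrt(2)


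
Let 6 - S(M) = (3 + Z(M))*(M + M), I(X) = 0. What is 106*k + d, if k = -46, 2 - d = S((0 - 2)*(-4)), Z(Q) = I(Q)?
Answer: -4832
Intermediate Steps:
Z(Q) = 0
S(M) = 6 - 6*M (S(M) = 6 - (3 + 0)*(M + M) = 6 - 3*2*M = 6 - 6*M)
d = 44 (d = 2 - (6 - 6*(0 - 2)*(-4)) = 2 - (6 - (-12)*(-4)) = 2 - (6 - 6*8) = 2 - (6 - 48) = 2 - 1*(-42) = 2 + 42 = 44)
106*k + d = 106*(-46) + 44 = -4876 + 44 = -4832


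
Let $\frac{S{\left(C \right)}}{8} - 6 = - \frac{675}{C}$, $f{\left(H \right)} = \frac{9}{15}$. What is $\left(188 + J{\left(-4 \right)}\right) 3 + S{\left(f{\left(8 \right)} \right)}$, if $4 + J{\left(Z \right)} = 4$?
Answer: $-8388$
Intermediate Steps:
$f{\left(H \right)} = \frac{3}{5}$ ($f{\left(H \right)} = 9 \cdot \frac{1}{15} = \frac{3}{5}$)
$J{\left(Z \right)} = 0$ ($J{\left(Z \right)} = -4 + 4 = 0$)
$S{\left(C \right)} = 48 - \frac{5400}{C}$ ($S{\left(C \right)} = 48 + 8 \left(- \frac{675}{C}\right) = 48 - \frac{5400}{C}$)
$\left(188 + J{\left(-4 \right)}\right) 3 + S{\left(f{\left(8 \right)} \right)} = \left(188 + 0\right) 3 + \left(48 - \frac{5400}{\frac{3}{5}}\right) = 188 \cdot 3 + \left(48 - 9000\right) = 564 + \left(48 - 9000\right) = 564 - 8952 = -8388$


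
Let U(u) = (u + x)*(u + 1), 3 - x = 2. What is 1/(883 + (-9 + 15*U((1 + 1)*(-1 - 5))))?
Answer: 1/2689 ≈ 0.00037189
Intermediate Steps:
x = 1 (x = 3 - 1*2 = 3 - 2 = 1)
U(u) = (1 + u)**2 (U(u) = (u + 1)*(u + 1) = (1 + u)*(1 + u) = (1 + u)**2)
1/(883 + (-9 + 15*U((1 + 1)*(-1 - 5)))) = 1/(883 + (-9 + 15*(1 + ((1 + 1)*(-1 - 5))**2 + 2*((1 + 1)*(-1 - 5))))) = 1/(883 + (-9 + 15*(1 + (2*(-6))**2 + 2*(2*(-6))))) = 1/(883 + (-9 + 15*(1 + (-12)**2 + 2*(-12)))) = 1/(883 + (-9 + 15*(1 + 144 - 24))) = 1/(883 + (-9 + 15*121)) = 1/(883 + (-9 + 1815)) = 1/(883 + 1806) = 1/2689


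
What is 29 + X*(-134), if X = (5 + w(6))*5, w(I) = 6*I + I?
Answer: -31461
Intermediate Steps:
w(I) = 7*I
X = 235 (X = (5 + 7*6)*5 = (5 + 42)*5 = 47*5 = 235)
29 + X*(-134) = 29 + 235*(-134) = 29 - 31490 = -31461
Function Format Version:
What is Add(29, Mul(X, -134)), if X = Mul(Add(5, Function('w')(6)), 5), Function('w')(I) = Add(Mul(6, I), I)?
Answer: -31461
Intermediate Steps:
Function('w')(I) = Mul(7, I)
X = 235 (X = Mul(Add(5, Mul(7, 6)), 5) = Mul(Add(5, 42), 5) = Mul(47, 5) = 235)
Add(29, Mul(X, -134)) = Add(29, Mul(235, -134)) = Add(29, -31490) = -31461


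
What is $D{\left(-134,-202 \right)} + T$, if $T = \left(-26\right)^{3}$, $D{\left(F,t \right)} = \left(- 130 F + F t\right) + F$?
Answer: $26778$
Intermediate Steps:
$D{\left(F,t \right)} = - 129 F + F t$
$T = -17576$
$D{\left(-134,-202 \right)} + T = - 134 \left(-129 - 202\right) - 17576 = \left(-134\right) \left(-331\right) - 17576 = 44354 - 17576 = 26778$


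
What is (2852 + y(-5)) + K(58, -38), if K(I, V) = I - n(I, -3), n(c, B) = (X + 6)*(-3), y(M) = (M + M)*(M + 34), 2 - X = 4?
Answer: 2632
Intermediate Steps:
X = -2 (X = 2 - 1*4 = 2 - 4 = -2)
y(M) = 2*M*(34 + M) (y(M) = (2*M)*(34 + M) = 2*M*(34 + M))
n(c, B) = -12 (n(c, B) = (-2 + 6)*(-3) = 4*(-3) = -12)
K(I, V) = 12 + I (K(I, V) = I - 1*(-12) = I + 12 = 12 + I)
(2852 + y(-5)) + K(58, -38) = (2852 + 2*(-5)*(34 - 5)) + (12 + 58) = (2852 + 2*(-5)*29) + 70 = (2852 - 290) + 70 = 2562 + 70 = 2632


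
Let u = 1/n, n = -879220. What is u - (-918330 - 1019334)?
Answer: 1703632942079/879220 ≈ 1.9377e+6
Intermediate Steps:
u = -1/879220 (u = 1/(-879220) = -1/879220 ≈ -1.1374e-6)
u - (-918330 - 1019334) = -1/879220 - (-918330 - 1019334) = -1/879220 - 1*(-1937664) = -1/879220 + 1937664 = 1703632942079/879220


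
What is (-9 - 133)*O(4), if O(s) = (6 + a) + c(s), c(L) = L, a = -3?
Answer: -994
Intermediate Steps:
O(s) = 3 + s (O(s) = (6 - 3) + s = 3 + s)
(-9 - 133)*O(4) = (-9 - 133)*(3 + 4) = -142*7 = -994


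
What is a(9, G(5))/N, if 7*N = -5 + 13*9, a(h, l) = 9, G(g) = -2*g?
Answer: 9/16 ≈ 0.56250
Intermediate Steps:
N = 16 (N = (-5 + 13*9)/7 = (-5 + 117)/7 = (⅐)*112 = 16)
a(9, G(5))/N = 9/16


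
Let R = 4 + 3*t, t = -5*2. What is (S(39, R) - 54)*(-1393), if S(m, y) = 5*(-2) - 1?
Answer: 90545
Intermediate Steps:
t = -10
R = -26 (R = 4 + 3*(-10) = 4 - 30 = -26)
S(m, y) = -11 (S(m, y) = -10 - 1 = -11)
(S(39, R) - 54)*(-1393) = (-11 - 54)*(-1393) = -65*(-1393) = 90545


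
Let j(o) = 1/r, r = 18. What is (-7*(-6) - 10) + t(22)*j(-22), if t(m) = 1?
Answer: 577/18 ≈ 32.056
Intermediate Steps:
j(o) = 1/18
(-7*(-6) - 10) + t(22)*j(-22) = (-7*(-6) - 10) + 1*(1/18) = (42 - 10) + 1/18 = 32 + 1/18 = 577/18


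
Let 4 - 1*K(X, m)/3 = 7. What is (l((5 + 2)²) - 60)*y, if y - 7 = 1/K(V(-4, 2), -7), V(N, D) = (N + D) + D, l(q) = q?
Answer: -682/9 ≈ -75.778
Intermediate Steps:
V(N, D) = N + 2*D (V(N, D) = (D + N) + D = N + 2*D)
K(X, m) = -9 (K(X, m) = 12 - 3*7 = 12 - 21 = -9)
y = 62/9 (y = 7 + 1/(-9) = 7 - ⅑ = 62/9 ≈ 6.8889)
(l((5 + 2)²) - 60)*y = ((5 + 2)² - 60)*(62/9) = (7² - 60)*(62/9) = (49 - 60)*(62/9) = -11*62/9 = -682/9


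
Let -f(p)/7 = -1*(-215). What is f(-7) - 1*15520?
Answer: -17025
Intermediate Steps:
f(p) = -1505 (f(p) = -(-7)*(-215) = -7*215 = -1505)
f(-7) - 1*15520 = -1505 - 1*15520 = -1505 - 15520 = -17025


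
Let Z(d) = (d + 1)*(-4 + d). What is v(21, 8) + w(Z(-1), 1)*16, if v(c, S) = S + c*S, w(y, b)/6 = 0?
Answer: 176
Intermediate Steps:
Z(d) = (1 + d)*(-4 + d)
w(y, b) = 0 (w(y, b) = 6*0 = 0)
v(c, S) = S + S*c
v(21, 8) + w(Z(-1), 1)*16 = 8*(1 + 21) + 0*16 = 8*22 + 0 = 176 + 0 = 176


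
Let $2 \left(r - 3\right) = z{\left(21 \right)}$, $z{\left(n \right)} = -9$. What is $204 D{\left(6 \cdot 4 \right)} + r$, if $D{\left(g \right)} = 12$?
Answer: $\frac{4893}{2} \approx 2446.5$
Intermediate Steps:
$r = - \frac{3}{2}$ ($r = 3 + \frac{1}{2} \left(-9\right) = 3 - \frac{9}{2} = - \frac{3}{2} \approx -1.5$)
$204 D{\left(6 \cdot 4 \right)} + r = 204 \cdot 12 - \frac{3}{2} = 2448 - \frac{3}{2} = \frac{4893}{2}$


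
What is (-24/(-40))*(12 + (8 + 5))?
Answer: 15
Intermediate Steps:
(-24/(-40))*(12 + (8 + 5)) = (-24*(-1/40))*(12 + 13) = (⅗)*25 = 15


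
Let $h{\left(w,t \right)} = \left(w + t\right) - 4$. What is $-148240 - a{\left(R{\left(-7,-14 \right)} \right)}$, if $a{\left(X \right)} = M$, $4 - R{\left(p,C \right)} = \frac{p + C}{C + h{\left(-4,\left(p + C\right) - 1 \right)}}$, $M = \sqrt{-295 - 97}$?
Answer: $-148240 - 14 i \sqrt{2} \approx -1.4824 \cdot 10^{5} - 19.799 i$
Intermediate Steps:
$M = 14 i \sqrt{2}$ ($M = \sqrt{-392} = 14 i \sqrt{2} \approx 19.799 i$)
$h{\left(w,t \right)} = -4 + t + w$ ($h{\left(w,t \right)} = \left(t + w\right) - 4 = -4 + t + w$)
$R{\left(p,C \right)} = 4 - \frac{C + p}{-9 + p + 2 C}$ ($R{\left(p,C \right)} = 4 - \frac{p + C}{C - \left(9 - C - p\right)} = 4 - \frac{C + p}{C - \left(9 - C - p\right)} = 4 - \frac{C + p}{C + \left(-9 + C + p\right)} = 4 - \frac{C + p}{-9 + p + 2 C}$)
$a{\left(X \right)} = 14 i \sqrt{2}$
$-148240 - a{\left(R{\left(-7,-14 \right)} \right)} = -148240 - 14 i \sqrt{2}$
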